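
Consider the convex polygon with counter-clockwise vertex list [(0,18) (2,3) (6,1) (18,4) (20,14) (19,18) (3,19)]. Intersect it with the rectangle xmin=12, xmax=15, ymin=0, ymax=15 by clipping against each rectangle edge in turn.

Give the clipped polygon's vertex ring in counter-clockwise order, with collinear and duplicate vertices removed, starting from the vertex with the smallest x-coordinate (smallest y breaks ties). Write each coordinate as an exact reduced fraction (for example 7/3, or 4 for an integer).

1. After x ≥ 12: [(12,5/2) (18,4) (20,14) (19,18) (12,295/16)]
2. After x ≤ 15: [(12,5/2) (15,13/4) (15,73/4) (12,295/16)]
3. After y ≥ 0: [(12,5/2) (15,13/4) (15,73/4) (12,295/16)]
4. After y ≤ 15: [(12,15) (12,5/2) (15,13/4) (15,15)]
5. Canonical ring: [(12,5/2) (15,13/4) (15,15) (12,15)]

Clipped polygon: [(12,5/2) (15,13/4) (15,15) (12,15)]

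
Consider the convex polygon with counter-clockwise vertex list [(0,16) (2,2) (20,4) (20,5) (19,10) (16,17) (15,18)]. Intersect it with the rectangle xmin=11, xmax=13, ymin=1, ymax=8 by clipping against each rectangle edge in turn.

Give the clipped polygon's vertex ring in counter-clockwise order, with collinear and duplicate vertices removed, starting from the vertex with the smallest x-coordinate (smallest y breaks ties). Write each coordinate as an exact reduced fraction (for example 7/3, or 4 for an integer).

1. After x ≥ 11: [(11,262/15) (11,3) (20,4) (20,5) (19,10) (16,17) (15,18)]
2. After x ≤ 13: [(13,266/15) (11,262/15) (11,3) (13,29/9)]
3. After y ≥ 1: [(13,266/15) (11,262/15) (11,3) (13,29/9)]
4. After y ≤ 8: [(13,8) (11,8) (11,3) (13,29/9)]
5. Canonical ring: [(11,3) (13,29/9) (13,8) (11,8)]

Clipped polygon: [(11,3) (13,29/9) (13,8) (11,8)]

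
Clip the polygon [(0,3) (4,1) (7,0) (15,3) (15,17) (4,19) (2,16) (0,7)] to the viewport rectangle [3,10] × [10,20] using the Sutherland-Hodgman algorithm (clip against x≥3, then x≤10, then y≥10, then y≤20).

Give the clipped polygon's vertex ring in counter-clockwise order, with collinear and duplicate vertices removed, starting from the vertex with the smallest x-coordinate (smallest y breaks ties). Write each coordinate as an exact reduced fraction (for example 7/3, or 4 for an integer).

1. After x ≥ 3: [(3,3/2) (4,1) (7,0) (15,3) (15,17) (4,19) (3,35/2)]
2. After x ≤ 10: [(3,3/2) (4,1) (7,0) (10,9/8) (10,197/11) (4,19) (3,35/2)]
3. After y ≥ 10: [(3,10) (10,10) (10,197/11) (4,19) (3,35/2)]
4. After y ≤ 20: [(3,10) (10,10) (10,197/11) (4,19) (3,35/2)]
5. Canonical ring: [(3,10) (10,10) (10,197/11) (4,19) (3,35/2)]

Clipped polygon: [(3,10) (10,10) (10,197/11) (4,19) (3,35/2)]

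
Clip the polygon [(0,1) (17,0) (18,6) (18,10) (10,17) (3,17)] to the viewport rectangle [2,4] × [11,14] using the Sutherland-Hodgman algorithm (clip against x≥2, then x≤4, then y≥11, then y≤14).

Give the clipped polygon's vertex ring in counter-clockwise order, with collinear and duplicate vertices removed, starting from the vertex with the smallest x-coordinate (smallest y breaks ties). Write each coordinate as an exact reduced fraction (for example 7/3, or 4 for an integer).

Clipped polygon: [(2,11) (4,11) (4,14) (39/16,14) (2,35/3)]

1. After x ≥ 2: [(2,35/3) (2,15/17) (17,0) (18,6) (18,10) (10,17) (3,17)]
2. After x ≤ 4: [(2,35/3) (2,15/17) (4,13/17) (4,17) (3,17)]
3. After y ≥ 11: [(2,35/3) (2,11) (4,11) (4,17) (3,17)]
4. After y ≤ 14: [(39/16,14) (2,35/3) (2,11) (4,11) (4,14)]
5. Canonical ring: [(2,11) (4,11) (4,14) (39/16,14) (2,35/3)]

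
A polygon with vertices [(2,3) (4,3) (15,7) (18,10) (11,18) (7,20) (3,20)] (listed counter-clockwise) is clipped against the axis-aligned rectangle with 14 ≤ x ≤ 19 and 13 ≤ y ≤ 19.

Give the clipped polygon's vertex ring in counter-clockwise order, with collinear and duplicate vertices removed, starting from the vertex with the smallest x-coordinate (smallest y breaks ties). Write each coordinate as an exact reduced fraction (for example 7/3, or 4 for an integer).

Clipped polygon: [(14,13) (123/8,13) (14,102/7)]

1. After x ≥ 14: [(14,73/11) (15,7) (18,10) (14,102/7)]
2. After x ≤ 19: [(14,73/11) (15,7) (18,10) (14,102/7)]
3. After y ≥ 13: [(14,13) (123/8,13) (14,102/7)]
4. After y ≤ 19: [(14,13) (123/8,13) (14,102/7)]
5. Canonical ring: [(14,13) (123/8,13) (14,102/7)]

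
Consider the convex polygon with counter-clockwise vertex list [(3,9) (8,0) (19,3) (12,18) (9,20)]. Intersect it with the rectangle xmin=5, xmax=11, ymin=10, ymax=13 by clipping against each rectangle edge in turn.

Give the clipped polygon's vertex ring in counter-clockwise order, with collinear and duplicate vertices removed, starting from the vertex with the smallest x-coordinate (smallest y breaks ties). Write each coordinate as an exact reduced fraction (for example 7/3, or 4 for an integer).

1. After x ≥ 5: [(5,38/3) (5,27/5) (8,0) (19,3) (12,18) (9,20)]
2. After x ≤ 11: [(5,38/3) (5,27/5) (8,0) (11,9/11) (11,56/3) (9,20)]
3. After y ≥ 10: [(5,38/3) (5,10) (11,10) (11,56/3) (9,20)]
4. After y ≤ 13: [(57/11,13) (5,38/3) (5,10) (11,10) (11,13)]
5. Canonical ring: [(5,10) (11,10) (11,13) (57/11,13) (5,38/3)]

Clipped polygon: [(5,10) (11,10) (11,13) (57/11,13) (5,38/3)]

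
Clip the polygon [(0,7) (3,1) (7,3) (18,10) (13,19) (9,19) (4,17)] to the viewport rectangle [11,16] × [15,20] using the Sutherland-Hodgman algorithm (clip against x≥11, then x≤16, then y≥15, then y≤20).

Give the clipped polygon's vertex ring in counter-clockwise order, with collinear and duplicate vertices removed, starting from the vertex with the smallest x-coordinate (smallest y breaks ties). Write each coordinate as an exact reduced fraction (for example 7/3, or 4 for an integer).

Clipped polygon: [(11,15) (137/9,15) (13,19) (11,19)]

1. After x ≥ 11: [(11,61/11) (18,10) (13,19) (11,19)]
2. After x ≤ 16: [(11,61/11) (16,96/11) (16,68/5) (13,19) (11,19)]
3. After y ≥ 15: [(11,15) (137/9,15) (13,19) (11,19)]
4. After y ≤ 20: [(11,15) (137/9,15) (13,19) (11,19)]
5. Canonical ring: [(11,15) (137/9,15) (13,19) (11,19)]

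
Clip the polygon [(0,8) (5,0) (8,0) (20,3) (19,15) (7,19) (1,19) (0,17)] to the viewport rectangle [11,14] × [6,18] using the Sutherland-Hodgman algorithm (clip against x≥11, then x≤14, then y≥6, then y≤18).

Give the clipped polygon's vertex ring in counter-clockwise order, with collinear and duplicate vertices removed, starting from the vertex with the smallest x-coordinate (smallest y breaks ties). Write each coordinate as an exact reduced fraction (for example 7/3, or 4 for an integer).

Clipped polygon: [(11,6) (14,6) (14,50/3) (11,53/3)]

1. After x ≥ 11: [(11,3/4) (20,3) (19,15) (11,53/3)]
2. After x ≤ 14: [(11,3/4) (14,3/2) (14,50/3) (11,53/3)]
3. After y ≥ 6: [(11,6) (14,6) (14,50/3) (11,53/3)]
4. After y ≤ 18: [(11,6) (14,6) (14,50/3) (11,53/3)]
5. Canonical ring: [(11,6) (14,6) (14,50/3) (11,53/3)]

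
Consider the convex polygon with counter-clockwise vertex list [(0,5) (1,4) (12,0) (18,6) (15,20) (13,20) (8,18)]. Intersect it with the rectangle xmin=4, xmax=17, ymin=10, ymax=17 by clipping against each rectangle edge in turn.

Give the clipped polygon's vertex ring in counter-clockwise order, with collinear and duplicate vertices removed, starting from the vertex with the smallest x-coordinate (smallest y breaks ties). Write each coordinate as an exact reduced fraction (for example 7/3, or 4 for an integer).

1. After x ≥ 4: [(4,23/2) (4,32/11) (12,0) (18,6) (15,20) (13,20) (8,18)]
2. After x ≤ 17: [(4,23/2) (4,32/11) (12,0) (17,5) (17,32/3) (15,20) (13,20) (8,18)]
3. After y ≥ 10: [(4,23/2) (4,10) (17,10) (17,32/3) (15,20) (13,20) (8,18)]
4. After y ≤ 17: [(96/13,17) (4,23/2) (4,10) (17,10) (17,32/3) (219/14,17)]
5. Canonical ring: [(4,10) (17,10) (17,32/3) (219/14,17) (96/13,17) (4,23/2)]

Clipped polygon: [(4,10) (17,10) (17,32/3) (219/14,17) (96/13,17) (4,23/2)]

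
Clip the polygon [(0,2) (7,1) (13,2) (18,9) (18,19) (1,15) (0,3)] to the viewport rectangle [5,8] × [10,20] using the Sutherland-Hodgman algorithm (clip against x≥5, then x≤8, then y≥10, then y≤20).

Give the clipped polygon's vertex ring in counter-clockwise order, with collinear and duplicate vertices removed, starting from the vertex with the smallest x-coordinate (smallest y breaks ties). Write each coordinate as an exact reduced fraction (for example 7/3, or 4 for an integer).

1. After x ≥ 5: [(5,9/7) (7,1) (13,2) (18,9) (18,19) (5,271/17)]
2. After x ≤ 8: [(5,9/7) (7,1) (8,7/6) (8,283/17) (5,271/17)]
3. After y ≥ 10: [(5,10) (8,10) (8,283/17) (5,271/17)]
4. After y ≤ 20: [(5,10) (8,10) (8,283/17) (5,271/17)]
5. Canonical ring: [(5,10) (8,10) (8,283/17) (5,271/17)]

Clipped polygon: [(5,10) (8,10) (8,283/17) (5,271/17)]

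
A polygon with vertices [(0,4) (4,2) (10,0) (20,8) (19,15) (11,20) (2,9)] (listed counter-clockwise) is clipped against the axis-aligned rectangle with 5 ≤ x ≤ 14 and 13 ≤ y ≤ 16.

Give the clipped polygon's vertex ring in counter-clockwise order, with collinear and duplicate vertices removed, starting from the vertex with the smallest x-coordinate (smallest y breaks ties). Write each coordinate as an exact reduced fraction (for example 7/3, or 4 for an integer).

1. After x ≥ 5: [(5,5/3) (10,0) (20,8) (19,15) (11,20) (5,38/3)]
2. After x ≤ 14: [(5,5/3) (10,0) (14,16/5) (14,145/8) (11,20) (5,38/3)]
3. After y ≥ 13: [(14,13) (14,145/8) (11,20) (58/11,13)]
4. After y ≤ 16: [(14,13) (14,16) (85/11,16) (58/11,13)]
5. Canonical ring: [(58/11,13) (14,13) (14,16) (85/11,16)]

Clipped polygon: [(58/11,13) (14,13) (14,16) (85/11,16)]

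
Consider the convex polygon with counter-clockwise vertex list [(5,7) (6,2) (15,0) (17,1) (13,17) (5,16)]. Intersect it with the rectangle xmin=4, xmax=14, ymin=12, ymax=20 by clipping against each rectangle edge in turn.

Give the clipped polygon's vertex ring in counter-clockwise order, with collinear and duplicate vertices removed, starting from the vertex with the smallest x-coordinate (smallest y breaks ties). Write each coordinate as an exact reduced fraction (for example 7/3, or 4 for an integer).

1. After x ≥ 4: [(5,7) (6,2) (15,0) (17,1) (13,17) (5,16)]
2. After x ≤ 14: [(5,7) (6,2) (14,2/9) (14,13) (13,17) (5,16)]
3. After y ≥ 12: [(5,12) (14,12) (14,13) (13,17) (5,16)]
4. After y ≤ 20: [(5,12) (14,12) (14,13) (13,17) (5,16)]
5. Canonical ring: [(5,12) (14,12) (14,13) (13,17) (5,16)]

Clipped polygon: [(5,12) (14,12) (14,13) (13,17) (5,16)]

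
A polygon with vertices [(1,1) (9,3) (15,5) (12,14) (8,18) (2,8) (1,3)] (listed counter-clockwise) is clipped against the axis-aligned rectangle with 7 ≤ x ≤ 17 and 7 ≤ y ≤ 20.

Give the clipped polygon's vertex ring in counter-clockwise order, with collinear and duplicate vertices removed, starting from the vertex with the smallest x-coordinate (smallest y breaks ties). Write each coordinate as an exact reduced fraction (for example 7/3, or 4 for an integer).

1. After x ≥ 7: [(7,5/2) (9,3) (15,5) (12,14) (8,18) (7,49/3)]
2. After x ≤ 17: [(7,5/2) (9,3) (15,5) (12,14) (8,18) (7,49/3)]
3. After y ≥ 7: [(7,7) (43/3,7) (12,14) (8,18) (7,49/3)]
4. After y ≤ 20: [(7,7) (43/3,7) (12,14) (8,18) (7,49/3)]
5. Canonical ring: [(7,7) (43/3,7) (12,14) (8,18) (7,49/3)]

Clipped polygon: [(7,7) (43/3,7) (12,14) (8,18) (7,49/3)]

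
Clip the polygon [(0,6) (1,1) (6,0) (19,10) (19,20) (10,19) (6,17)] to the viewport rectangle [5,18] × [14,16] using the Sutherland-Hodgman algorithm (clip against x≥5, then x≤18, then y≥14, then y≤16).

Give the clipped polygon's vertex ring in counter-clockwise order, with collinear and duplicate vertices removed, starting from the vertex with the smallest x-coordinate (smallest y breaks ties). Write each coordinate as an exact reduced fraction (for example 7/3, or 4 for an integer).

1. After x ≥ 5: [(5,91/6) (5,1/5) (6,0) (19,10) (19,20) (10,19) (6,17)]
2. After x ≤ 18: [(5,91/6) (5,1/5) (6,0) (18,120/13) (18,179/9) (10,19) (6,17)]
3. After y ≥ 14: [(5,91/6) (5,14) (18,14) (18,179/9) (10,19) (6,17)]
4. After y ≤ 16: [(60/11,16) (5,91/6) (5,14) (18,14) (18,16)]
5. Canonical ring: [(5,14) (18,14) (18,16) (60/11,16) (5,91/6)]

Clipped polygon: [(5,14) (18,14) (18,16) (60/11,16) (5,91/6)]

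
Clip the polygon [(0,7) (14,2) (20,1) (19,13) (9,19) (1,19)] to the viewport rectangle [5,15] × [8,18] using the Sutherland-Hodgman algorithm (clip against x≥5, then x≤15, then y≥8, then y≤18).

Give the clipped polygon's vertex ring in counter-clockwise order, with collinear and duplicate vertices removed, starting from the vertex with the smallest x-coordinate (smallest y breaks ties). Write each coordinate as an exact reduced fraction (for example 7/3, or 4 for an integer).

Clipped polygon: [(5,8) (15,8) (15,77/5) (32/3,18) (5,18)]

1. After x ≥ 5: [(5,73/14) (14,2) (20,1) (19,13) (9,19) (5,19)]
2. After x ≤ 15: [(5,73/14) (14,2) (15,11/6) (15,77/5) (9,19) (5,19)]
3. After y ≥ 8: [(5,8) (15,8) (15,77/5) (9,19) (5,19)]
4. After y ≤ 18: [(5,18) (5,8) (15,8) (15,77/5) (32/3,18)]
5. Canonical ring: [(5,8) (15,8) (15,77/5) (32/3,18) (5,18)]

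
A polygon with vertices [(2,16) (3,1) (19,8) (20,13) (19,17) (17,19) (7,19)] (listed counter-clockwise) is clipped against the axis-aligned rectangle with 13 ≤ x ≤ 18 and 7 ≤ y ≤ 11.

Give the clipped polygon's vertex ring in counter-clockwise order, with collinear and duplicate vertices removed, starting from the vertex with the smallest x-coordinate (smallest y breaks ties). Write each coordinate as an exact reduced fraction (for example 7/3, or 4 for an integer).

Clipped polygon: [(13,7) (117/7,7) (18,121/16) (18,11) (13,11)]

1. After x ≥ 13: [(13,43/8) (19,8) (20,13) (19,17) (17,19) (13,19)]
2. After x ≤ 18: [(13,43/8) (18,121/16) (18,18) (17,19) (13,19)]
3. After y ≥ 7: [(13,7) (117/7,7) (18,121/16) (18,18) (17,19) (13,19)]
4. After y ≤ 11: [(13,11) (13,7) (117/7,7) (18,121/16) (18,11)]
5. Canonical ring: [(13,7) (117/7,7) (18,121/16) (18,11) (13,11)]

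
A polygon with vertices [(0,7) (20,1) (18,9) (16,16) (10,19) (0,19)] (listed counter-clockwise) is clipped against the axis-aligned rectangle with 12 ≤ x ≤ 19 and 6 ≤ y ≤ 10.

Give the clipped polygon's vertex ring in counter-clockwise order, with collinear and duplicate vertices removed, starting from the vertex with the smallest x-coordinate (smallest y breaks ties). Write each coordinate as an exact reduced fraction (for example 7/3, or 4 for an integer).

Clipped polygon: [(12,6) (75/4,6) (18,9) (124/7,10) (12,10)]

1. After x ≥ 12: [(12,17/5) (20,1) (18,9) (16,16) (12,18)]
2. After x ≤ 19: [(12,17/5) (19,13/10) (19,5) (18,9) (16,16) (12,18)]
3. After y ≥ 6: [(12,6) (75/4,6) (18,9) (16,16) (12,18)]
4. After y ≤ 10: [(12,10) (12,6) (75/4,6) (18,9) (124/7,10)]
5. Canonical ring: [(12,6) (75/4,6) (18,9) (124/7,10) (12,10)]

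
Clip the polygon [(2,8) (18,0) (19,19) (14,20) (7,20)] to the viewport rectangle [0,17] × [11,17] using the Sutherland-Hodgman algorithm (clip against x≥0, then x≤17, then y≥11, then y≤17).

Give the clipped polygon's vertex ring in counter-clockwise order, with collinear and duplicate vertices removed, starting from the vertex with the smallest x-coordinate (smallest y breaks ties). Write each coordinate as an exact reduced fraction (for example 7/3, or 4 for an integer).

Clipped polygon: [(13/4,11) (17,11) (17,17) (23/4,17)]

1. After x ≥ 0: [(2,8) (18,0) (19,19) (14,20) (7,20)]
2. After x ≤ 17: [(2,8) (17,1/2) (17,97/5) (14,20) (7,20)]
3. After y ≥ 11: [(13/4,11) (17,11) (17,97/5) (14,20) (7,20)]
4. After y ≤ 17: [(23/4,17) (13/4,11) (17,11) (17,17)]
5. Canonical ring: [(13/4,11) (17,11) (17,17) (23/4,17)]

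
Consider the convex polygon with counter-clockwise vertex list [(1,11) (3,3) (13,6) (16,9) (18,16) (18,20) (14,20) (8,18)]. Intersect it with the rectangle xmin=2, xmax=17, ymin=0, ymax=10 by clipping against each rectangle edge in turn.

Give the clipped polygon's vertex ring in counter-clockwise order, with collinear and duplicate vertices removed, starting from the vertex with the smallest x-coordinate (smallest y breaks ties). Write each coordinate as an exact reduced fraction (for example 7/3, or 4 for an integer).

1. After x ≥ 2: [(2,12) (2,7) (3,3) (13,6) (16,9) (18,16) (18,20) (14,20) (8,18)]
2. After x ≤ 17: [(2,12) (2,7) (3,3) (13,6) (16,9) (17,25/2) (17,20) (14,20) (8,18)]
3. After y ≥ 0: [(2,12) (2,7) (3,3) (13,6) (16,9) (17,25/2) (17,20) (14,20) (8,18)]
4. After y ≤ 10: [(2,10) (2,7) (3,3) (13,6) (16,9) (114/7,10)]
5. Canonical ring: [(2,7) (3,3) (13,6) (16,9) (114/7,10) (2,10)]

Clipped polygon: [(2,7) (3,3) (13,6) (16,9) (114/7,10) (2,10)]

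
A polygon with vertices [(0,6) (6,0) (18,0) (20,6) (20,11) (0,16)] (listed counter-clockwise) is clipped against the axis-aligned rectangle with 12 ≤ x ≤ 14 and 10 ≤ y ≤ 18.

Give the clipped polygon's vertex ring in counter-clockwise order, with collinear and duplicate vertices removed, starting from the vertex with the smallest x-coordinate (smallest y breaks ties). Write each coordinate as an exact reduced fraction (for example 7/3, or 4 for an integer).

1. After x ≥ 12: [(12,0) (18,0) (20,6) (20,11) (12,13)]
2. After x ≤ 14: [(12,0) (14,0) (14,25/2) (12,13)]
3. After y ≥ 10: [(12,10) (14,10) (14,25/2) (12,13)]
4. After y ≤ 18: [(12,10) (14,10) (14,25/2) (12,13)]
5. Canonical ring: [(12,10) (14,10) (14,25/2) (12,13)]

Clipped polygon: [(12,10) (14,10) (14,25/2) (12,13)]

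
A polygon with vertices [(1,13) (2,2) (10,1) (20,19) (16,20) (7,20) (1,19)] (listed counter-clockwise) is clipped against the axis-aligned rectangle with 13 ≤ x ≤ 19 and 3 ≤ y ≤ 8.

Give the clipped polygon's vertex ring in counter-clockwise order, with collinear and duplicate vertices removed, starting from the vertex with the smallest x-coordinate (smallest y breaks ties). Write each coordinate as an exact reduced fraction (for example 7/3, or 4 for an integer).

1. After x ≥ 13: [(13,32/5) (20,19) (16,20) (13,20)]
2. After x ≤ 19: [(13,32/5) (19,86/5) (19,77/4) (16,20) (13,20)]
3. After y ≥ 3: [(13,32/5) (19,86/5) (19,77/4) (16,20) (13,20)]
4. After y ≤ 8: [(13,8) (13,32/5) (125/9,8)]
5. Canonical ring: [(13,32/5) (125/9,8) (13,8)]

Clipped polygon: [(13,32/5) (125/9,8) (13,8)]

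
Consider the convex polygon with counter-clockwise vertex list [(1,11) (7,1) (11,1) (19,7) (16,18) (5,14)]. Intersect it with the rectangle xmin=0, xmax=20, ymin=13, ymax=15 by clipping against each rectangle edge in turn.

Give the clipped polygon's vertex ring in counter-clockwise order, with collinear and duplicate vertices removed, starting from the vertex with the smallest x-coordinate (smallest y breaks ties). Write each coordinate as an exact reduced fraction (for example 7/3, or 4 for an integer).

1. After x ≥ 0: [(1,11) (7,1) (11,1) (19,7) (16,18) (5,14)]
2. After x ≤ 20: [(1,11) (7,1) (11,1) (19,7) (16,18) (5,14)]
3. After y ≥ 13: [(11/3,13) (191/11,13) (16,18) (5,14)]
4. After y ≤ 15: [(11/3,13) (191/11,13) (185/11,15) (31/4,15) (5,14)]
5. Canonical ring: [(11/3,13) (191/11,13) (185/11,15) (31/4,15) (5,14)]

Clipped polygon: [(11/3,13) (191/11,13) (185/11,15) (31/4,15) (5,14)]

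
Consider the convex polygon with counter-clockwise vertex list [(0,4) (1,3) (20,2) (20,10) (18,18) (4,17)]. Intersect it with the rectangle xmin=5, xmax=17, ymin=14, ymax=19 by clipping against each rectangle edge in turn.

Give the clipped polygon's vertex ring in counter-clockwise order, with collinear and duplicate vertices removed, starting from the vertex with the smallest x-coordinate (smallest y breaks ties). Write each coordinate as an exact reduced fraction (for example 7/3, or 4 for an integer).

1. After x ≥ 5: [(5,53/19) (20,2) (20,10) (18,18) (5,239/14)]
2. After x ≤ 17: [(5,53/19) (17,41/19) (17,251/14) (5,239/14)]
3. After y ≥ 14: [(5,14) (17,14) (17,251/14) (5,239/14)]
4. After y ≤ 19: [(5,14) (17,14) (17,251/14) (5,239/14)]
5. Canonical ring: [(5,14) (17,14) (17,251/14) (5,239/14)]

Clipped polygon: [(5,14) (17,14) (17,251/14) (5,239/14)]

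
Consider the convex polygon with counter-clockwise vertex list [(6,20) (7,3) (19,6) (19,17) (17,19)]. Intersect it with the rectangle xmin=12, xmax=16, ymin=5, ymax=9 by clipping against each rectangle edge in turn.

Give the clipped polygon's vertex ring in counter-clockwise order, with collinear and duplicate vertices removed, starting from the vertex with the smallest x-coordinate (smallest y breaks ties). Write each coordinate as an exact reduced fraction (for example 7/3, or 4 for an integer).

Clipped polygon: [(12,5) (15,5) (16,21/4) (16,9) (12,9)]

1. After x ≥ 12: [(12,214/11) (12,17/4) (19,6) (19,17) (17,19)]
2. After x ≤ 16: [(16,210/11) (12,214/11) (12,17/4) (16,21/4)]
3. After y ≥ 5: [(16,210/11) (12,214/11) (12,5) (15,5) (16,21/4)]
4. After y ≤ 9: [(16,9) (12,9) (12,5) (15,5) (16,21/4)]
5. Canonical ring: [(12,5) (15,5) (16,21/4) (16,9) (12,9)]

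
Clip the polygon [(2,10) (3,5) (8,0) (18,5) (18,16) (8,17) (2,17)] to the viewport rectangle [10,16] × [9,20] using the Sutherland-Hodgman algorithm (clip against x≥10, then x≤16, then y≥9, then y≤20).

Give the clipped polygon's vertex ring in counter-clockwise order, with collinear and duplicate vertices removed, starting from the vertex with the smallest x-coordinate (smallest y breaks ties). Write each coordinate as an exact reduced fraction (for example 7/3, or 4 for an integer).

1. After x ≥ 10: [(10,1) (18,5) (18,16) (10,84/5)]
2. After x ≤ 16: [(10,1) (16,4) (16,81/5) (10,84/5)]
3. After y ≥ 9: [(10,9) (16,9) (16,81/5) (10,84/5)]
4. After y ≤ 20: [(10,9) (16,9) (16,81/5) (10,84/5)]
5. Canonical ring: [(10,9) (16,9) (16,81/5) (10,84/5)]

Clipped polygon: [(10,9) (16,9) (16,81/5) (10,84/5)]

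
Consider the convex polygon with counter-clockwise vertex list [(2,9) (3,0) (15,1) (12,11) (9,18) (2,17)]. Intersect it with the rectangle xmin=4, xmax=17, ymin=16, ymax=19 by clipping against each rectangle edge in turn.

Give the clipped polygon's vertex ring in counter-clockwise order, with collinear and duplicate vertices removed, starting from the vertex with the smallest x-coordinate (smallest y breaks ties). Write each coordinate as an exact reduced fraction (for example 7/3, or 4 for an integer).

1. After x ≥ 4: [(4,1/12) (15,1) (12,11) (9,18) (4,121/7)]
2. After x ≤ 17: [(4,1/12) (15,1) (12,11) (9,18) (4,121/7)]
3. After y ≥ 16: [(4,16) (69/7,16) (9,18) (4,121/7)]
4. After y ≤ 19: [(4,16) (69/7,16) (9,18) (4,121/7)]
5. Canonical ring: [(4,16) (69/7,16) (9,18) (4,121/7)]

Clipped polygon: [(4,16) (69/7,16) (9,18) (4,121/7)]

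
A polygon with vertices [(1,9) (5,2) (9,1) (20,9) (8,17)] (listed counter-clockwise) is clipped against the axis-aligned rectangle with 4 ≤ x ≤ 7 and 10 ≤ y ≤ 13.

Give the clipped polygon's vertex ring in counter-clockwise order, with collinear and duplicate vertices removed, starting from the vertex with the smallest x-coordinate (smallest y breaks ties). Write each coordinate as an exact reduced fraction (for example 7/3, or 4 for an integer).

1. After x ≥ 4: [(4,87/7) (4,15/4) (5,2) (9,1) (20,9) (8,17)]
2. After x ≤ 7: [(7,111/7) (4,87/7) (4,15/4) (5,2) (7,3/2)]
3. After y ≥ 10: [(7,10) (7,111/7) (4,87/7) (4,10)]
4. After y ≤ 13: [(7,10) (7,13) (9/2,13) (4,87/7) (4,10)]
5. Canonical ring: [(4,10) (7,10) (7,13) (9/2,13) (4,87/7)]

Clipped polygon: [(4,10) (7,10) (7,13) (9/2,13) (4,87/7)]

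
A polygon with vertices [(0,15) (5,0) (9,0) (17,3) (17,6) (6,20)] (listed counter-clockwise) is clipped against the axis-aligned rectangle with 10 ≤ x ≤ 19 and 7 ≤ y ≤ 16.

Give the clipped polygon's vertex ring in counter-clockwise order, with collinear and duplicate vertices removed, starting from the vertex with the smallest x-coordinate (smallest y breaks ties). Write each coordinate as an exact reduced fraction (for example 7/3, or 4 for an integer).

1. After x ≥ 10: [(10,3/8) (17,3) (17,6) (10,164/11)]
2. After x ≤ 19: [(10,3/8) (17,3) (17,6) (10,164/11)]
3. After y ≥ 7: [(10,7) (227/14,7) (10,164/11)]
4. After y ≤ 16: [(10,7) (227/14,7) (10,164/11)]
5. Canonical ring: [(10,7) (227/14,7) (10,164/11)]

Clipped polygon: [(10,7) (227/14,7) (10,164/11)]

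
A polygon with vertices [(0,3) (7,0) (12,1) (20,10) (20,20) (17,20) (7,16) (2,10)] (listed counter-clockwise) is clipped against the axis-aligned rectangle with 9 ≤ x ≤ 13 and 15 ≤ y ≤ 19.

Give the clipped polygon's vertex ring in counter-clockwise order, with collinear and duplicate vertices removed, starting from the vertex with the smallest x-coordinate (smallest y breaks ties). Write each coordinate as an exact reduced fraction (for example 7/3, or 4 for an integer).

1. After x ≥ 9: [(9,2/5) (12,1) (20,10) (20,20) (17,20) (9,84/5)]
2. After x ≤ 13: [(9,2/5) (12,1) (13,17/8) (13,92/5) (9,84/5)]
3. After y ≥ 15: [(9,15) (13,15) (13,92/5) (9,84/5)]
4. After y ≤ 19: [(9,15) (13,15) (13,92/5) (9,84/5)]
5. Canonical ring: [(9,15) (13,15) (13,92/5) (9,84/5)]

Clipped polygon: [(9,15) (13,15) (13,92/5) (9,84/5)]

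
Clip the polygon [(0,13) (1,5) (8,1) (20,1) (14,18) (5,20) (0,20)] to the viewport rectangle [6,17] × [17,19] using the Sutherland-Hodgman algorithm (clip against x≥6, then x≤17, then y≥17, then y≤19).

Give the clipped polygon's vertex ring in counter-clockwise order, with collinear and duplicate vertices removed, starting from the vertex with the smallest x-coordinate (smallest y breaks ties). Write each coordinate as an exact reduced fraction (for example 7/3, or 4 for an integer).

Clipped polygon: [(6,17) (244/17,17) (14,18) (19/2,19) (6,19)]

1. After x ≥ 6: [(6,15/7) (8,1) (20,1) (14,18) (6,178/9)]
2. After x ≤ 17: [(6,15/7) (8,1) (17,1) (17,19/2) (14,18) (6,178/9)]
3. After y ≥ 17: [(6,17) (244/17,17) (14,18) (6,178/9)]
4. After y ≤ 19: [(6,19) (6,17) (244/17,17) (14,18) (19/2,19)]
5. Canonical ring: [(6,17) (244/17,17) (14,18) (19/2,19) (6,19)]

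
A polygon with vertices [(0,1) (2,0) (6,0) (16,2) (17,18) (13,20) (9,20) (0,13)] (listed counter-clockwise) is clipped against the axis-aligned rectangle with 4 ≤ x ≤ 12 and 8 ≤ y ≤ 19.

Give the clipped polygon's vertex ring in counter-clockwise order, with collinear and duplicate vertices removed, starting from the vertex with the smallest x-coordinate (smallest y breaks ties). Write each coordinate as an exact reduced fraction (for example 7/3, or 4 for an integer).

1. After x ≥ 4: [(4,0) (6,0) (16,2) (17,18) (13,20) (9,20) (4,145/9)]
2. After x ≤ 12: [(4,0) (6,0) (12,6/5) (12,20) (9,20) (4,145/9)]
3. After y ≥ 8: [(4,8) (12,8) (12,20) (9,20) (4,145/9)]
4. After y ≤ 19: [(4,8) (12,8) (12,19) (54/7,19) (4,145/9)]
5. Canonical ring: [(4,8) (12,8) (12,19) (54/7,19) (4,145/9)]

Clipped polygon: [(4,8) (12,8) (12,19) (54/7,19) (4,145/9)]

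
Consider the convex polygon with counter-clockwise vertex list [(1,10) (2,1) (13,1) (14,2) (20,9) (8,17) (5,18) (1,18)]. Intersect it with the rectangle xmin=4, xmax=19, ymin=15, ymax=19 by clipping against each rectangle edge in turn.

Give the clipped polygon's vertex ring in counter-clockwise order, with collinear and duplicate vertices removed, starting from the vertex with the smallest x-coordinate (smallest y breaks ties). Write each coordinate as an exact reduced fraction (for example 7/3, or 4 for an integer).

Clipped polygon: [(4,15) (11,15) (8,17) (5,18) (4,18)]

1. After x ≥ 4: [(4,1) (13,1) (14,2) (20,9) (8,17) (5,18) (4,18)]
2. After x ≤ 19: [(4,1) (13,1) (14,2) (19,47/6) (19,29/3) (8,17) (5,18) (4,18)]
3. After y ≥ 15: [(4,15) (11,15) (8,17) (5,18) (4,18)]
4. After y ≤ 19: [(4,15) (11,15) (8,17) (5,18) (4,18)]
5. Canonical ring: [(4,15) (11,15) (8,17) (5,18) (4,18)]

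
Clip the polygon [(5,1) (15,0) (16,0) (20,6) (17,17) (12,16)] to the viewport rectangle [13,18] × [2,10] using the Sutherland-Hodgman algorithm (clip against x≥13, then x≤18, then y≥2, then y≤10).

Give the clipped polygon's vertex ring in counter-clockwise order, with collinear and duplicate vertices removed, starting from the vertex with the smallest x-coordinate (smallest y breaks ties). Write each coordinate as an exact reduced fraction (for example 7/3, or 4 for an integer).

1. After x ≥ 13: [(13,1/5) (15,0) (16,0) (20,6) (17,17) (13,81/5)]
2. After x ≤ 18: [(13,1/5) (15,0) (16,0) (18,3) (18,40/3) (17,17) (13,81/5)]
3. After y ≥ 2: [(13,2) (52/3,2) (18,3) (18,40/3) (17,17) (13,81/5)]
4. After y ≤ 10: [(13,10) (13,2) (52/3,2) (18,3) (18,10)]
5. Canonical ring: [(13,2) (52/3,2) (18,3) (18,10) (13,10)]

Clipped polygon: [(13,2) (52/3,2) (18,3) (18,10) (13,10)]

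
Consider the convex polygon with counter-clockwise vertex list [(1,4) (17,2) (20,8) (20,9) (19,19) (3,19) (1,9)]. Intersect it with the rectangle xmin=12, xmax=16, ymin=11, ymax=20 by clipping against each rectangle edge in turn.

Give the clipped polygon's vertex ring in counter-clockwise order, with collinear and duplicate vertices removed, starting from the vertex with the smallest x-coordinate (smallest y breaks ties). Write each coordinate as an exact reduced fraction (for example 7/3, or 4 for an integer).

Clipped polygon: [(12,11) (16,11) (16,19) (12,19)]

1. After x ≥ 12: [(12,21/8) (17,2) (20,8) (20,9) (19,19) (12,19)]
2. After x ≤ 16: [(12,21/8) (16,17/8) (16,19) (12,19)]
3. After y ≥ 11: [(12,11) (16,11) (16,19) (12,19)]
4. After y ≤ 20: [(12,11) (16,11) (16,19) (12,19)]
5. Canonical ring: [(12,11) (16,11) (16,19) (12,19)]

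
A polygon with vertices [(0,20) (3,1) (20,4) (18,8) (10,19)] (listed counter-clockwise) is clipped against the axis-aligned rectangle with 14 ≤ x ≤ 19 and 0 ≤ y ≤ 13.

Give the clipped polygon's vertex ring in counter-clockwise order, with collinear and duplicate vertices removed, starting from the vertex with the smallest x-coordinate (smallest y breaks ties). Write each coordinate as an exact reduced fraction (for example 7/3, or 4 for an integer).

Clipped polygon: [(14,50/17) (19,65/17) (19,6) (18,8) (158/11,13) (14,13)]

1. After x ≥ 14: [(14,50/17) (20,4) (18,8) (14,27/2)]
2. After x ≤ 19: [(14,50/17) (19,65/17) (19,6) (18,8) (14,27/2)]
3. After y ≥ 0: [(14,50/17) (19,65/17) (19,6) (18,8) (14,27/2)]
4. After y ≤ 13: [(14,13) (14,50/17) (19,65/17) (19,6) (18,8) (158/11,13)]
5. Canonical ring: [(14,50/17) (19,65/17) (19,6) (18,8) (158/11,13) (14,13)]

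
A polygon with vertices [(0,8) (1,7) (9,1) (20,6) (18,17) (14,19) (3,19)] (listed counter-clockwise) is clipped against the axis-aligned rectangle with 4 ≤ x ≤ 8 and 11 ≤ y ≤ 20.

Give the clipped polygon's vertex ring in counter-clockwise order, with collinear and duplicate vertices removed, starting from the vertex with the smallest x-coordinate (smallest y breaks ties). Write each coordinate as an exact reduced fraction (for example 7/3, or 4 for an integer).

1. After x ≥ 4: [(4,19/4) (9,1) (20,6) (18,17) (14,19) (4,19)]
2. After x ≤ 8: [(4,19/4) (8,7/4) (8,19) (4,19)]
3. After y ≥ 11: [(4,11) (8,11) (8,19) (4,19)]
4. After y ≤ 20: [(4,11) (8,11) (8,19) (4,19)]
5. Canonical ring: [(4,11) (8,11) (8,19) (4,19)]

Clipped polygon: [(4,11) (8,11) (8,19) (4,19)]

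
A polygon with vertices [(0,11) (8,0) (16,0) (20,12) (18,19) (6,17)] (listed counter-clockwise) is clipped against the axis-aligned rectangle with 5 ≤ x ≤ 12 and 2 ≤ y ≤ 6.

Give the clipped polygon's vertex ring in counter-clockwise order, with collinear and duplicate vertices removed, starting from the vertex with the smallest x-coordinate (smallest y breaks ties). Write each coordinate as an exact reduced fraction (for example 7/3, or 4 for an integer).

1. After x ≥ 5: [(5,16) (5,33/8) (8,0) (16,0) (20,12) (18,19) (6,17)]
2. After x ≤ 12: [(5,16) (5,33/8) (8,0) (12,0) (12,18) (6,17)]
3. After y ≥ 2: [(5,16) (5,33/8) (72/11,2) (12,2) (12,18) (6,17)]
4. After y ≤ 6: [(5,6) (5,33/8) (72/11,2) (12,2) (12,6)]
5. Canonical ring: [(5,33/8) (72/11,2) (12,2) (12,6) (5,6)]

Clipped polygon: [(5,33/8) (72/11,2) (12,2) (12,6) (5,6)]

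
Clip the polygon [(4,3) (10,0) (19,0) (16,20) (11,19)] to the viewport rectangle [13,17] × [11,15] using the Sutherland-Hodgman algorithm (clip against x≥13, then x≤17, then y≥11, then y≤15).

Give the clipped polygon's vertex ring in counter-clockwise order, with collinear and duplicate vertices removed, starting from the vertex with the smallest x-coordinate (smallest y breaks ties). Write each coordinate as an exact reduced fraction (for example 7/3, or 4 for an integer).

Clipped polygon: [(13,11) (17,11) (17,40/3) (67/4,15) (13,15)]

1. After x ≥ 13: [(13,0) (19,0) (16,20) (13,97/5)]
2. After x ≤ 17: [(13,0) (17,0) (17,40/3) (16,20) (13,97/5)]
3. After y ≥ 11: [(13,11) (17,11) (17,40/3) (16,20) (13,97/5)]
4. After y ≤ 15: [(13,15) (13,11) (17,11) (17,40/3) (67/4,15)]
5. Canonical ring: [(13,11) (17,11) (17,40/3) (67/4,15) (13,15)]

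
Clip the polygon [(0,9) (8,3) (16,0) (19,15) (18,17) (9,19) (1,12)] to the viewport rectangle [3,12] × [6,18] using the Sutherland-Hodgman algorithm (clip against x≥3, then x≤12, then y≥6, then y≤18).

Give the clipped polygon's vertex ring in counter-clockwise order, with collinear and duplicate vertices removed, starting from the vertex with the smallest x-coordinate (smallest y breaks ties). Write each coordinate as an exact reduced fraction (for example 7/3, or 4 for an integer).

Clipped polygon: [(3,27/4) (4,6) (12,6) (12,18) (55/7,18) (3,55/4)]

1. After x ≥ 3: [(3,27/4) (8,3) (16,0) (19,15) (18,17) (9,19) (3,55/4)]
2. After x ≤ 12: [(3,27/4) (8,3) (12,3/2) (12,55/3) (9,19) (3,55/4)]
3. After y ≥ 6: [(3,27/4) (4,6) (12,6) (12,55/3) (9,19) (3,55/4)]
4. After y ≤ 18: [(3,27/4) (4,6) (12,6) (12,18) (55/7,18) (3,55/4)]
5. Canonical ring: [(3,27/4) (4,6) (12,6) (12,18) (55/7,18) (3,55/4)]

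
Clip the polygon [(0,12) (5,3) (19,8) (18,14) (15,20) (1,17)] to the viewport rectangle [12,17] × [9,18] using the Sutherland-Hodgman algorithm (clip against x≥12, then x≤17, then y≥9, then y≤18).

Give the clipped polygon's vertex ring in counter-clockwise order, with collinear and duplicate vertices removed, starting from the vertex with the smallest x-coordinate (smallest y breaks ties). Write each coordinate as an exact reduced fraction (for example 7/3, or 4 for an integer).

Clipped polygon: [(12,9) (17,9) (17,16) (16,18) (12,18)]

1. After x ≥ 12: [(12,11/2) (19,8) (18,14) (15,20) (12,271/14)]
2. After x ≤ 17: [(12,11/2) (17,51/7) (17,16) (15,20) (12,271/14)]
3. After y ≥ 9: [(12,9) (17,9) (17,16) (15,20) (12,271/14)]
4. After y ≤ 18: [(12,18) (12,9) (17,9) (17,16) (16,18)]
5. Canonical ring: [(12,9) (17,9) (17,16) (16,18) (12,18)]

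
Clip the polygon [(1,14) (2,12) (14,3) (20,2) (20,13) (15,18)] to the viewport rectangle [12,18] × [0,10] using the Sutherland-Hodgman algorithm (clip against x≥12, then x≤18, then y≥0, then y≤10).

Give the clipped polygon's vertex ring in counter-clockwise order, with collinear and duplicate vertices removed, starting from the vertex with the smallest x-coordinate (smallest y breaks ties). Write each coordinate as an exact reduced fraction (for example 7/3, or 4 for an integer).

Clipped polygon: [(12,9/2) (14,3) (18,7/3) (18,10) (12,10)]

1. After x ≥ 12: [(12,120/7) (12,9/2) (14,3) (20,2) (20,13) (15,18)]
2. After x ≤ 18: [(12,120/7) (12,9/2) (14,3) (18,7/3) (18,15) (15,18)]
3. After y ≥ 0: [(12,120/7) (12,9/2) (14,3) (18,7/3) (18,15) (15,18)]
4. After y ≤ 10: [(12,10) (12,9/2) (14,3) (18,7/3) (18,10)]
5. Canonical ring: [(12,9/2) (14,3) (18,7/3) (18,10) (12,10)]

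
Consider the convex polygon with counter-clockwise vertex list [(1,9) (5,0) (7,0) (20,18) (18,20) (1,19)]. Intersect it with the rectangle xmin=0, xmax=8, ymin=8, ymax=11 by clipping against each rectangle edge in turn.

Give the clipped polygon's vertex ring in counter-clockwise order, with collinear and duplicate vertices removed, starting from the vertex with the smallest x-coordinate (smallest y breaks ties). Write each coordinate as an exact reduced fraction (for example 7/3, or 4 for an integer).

1. After x ≥ 0: [(1,9) (5,0) (7,0) (20,18) (18,20) (1,19)]
2. After x ≤ 8: [(1,9) (5,0) (7,0) (8,18/13) (8,330/17) (1,19)]
3. After y ≥ 8: [(1,9) (13/9,8) (8,8) (8,330/17) (1,19)]
4. After y ≤ 11: [(1,11) (1,9) (13/9,8) (8,8) (8,11)]
5. Canonical ring: [(1,9) (13/9,8) (8,8) (8,11) (1,11)]

Clipped polygon: [(1,9) (13/9,8) (8,8) (8,11) (1,11)]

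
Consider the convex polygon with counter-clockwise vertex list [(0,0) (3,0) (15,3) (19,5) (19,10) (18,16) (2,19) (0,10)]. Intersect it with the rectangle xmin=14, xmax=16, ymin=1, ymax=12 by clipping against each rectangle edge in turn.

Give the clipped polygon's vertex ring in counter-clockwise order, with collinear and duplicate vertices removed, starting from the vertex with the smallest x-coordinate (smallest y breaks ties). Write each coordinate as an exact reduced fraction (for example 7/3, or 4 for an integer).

Clipped polygon: [(14,11/4) (15,3) (16,7/2) (16,12) (14,12)]

1. After x ≥ 14: [(14,11/4) (15,3) (19,5) (19,10) (18,16) (14,67/4)]
2. After x ≤ 16: [(14,11/4) (15,3) (16,7/2) (16,131/8) (14,67/4)]
3. After y ≥ 1: [(14,11/4) (15,3) (16,7/2) (16,131/8) (14,67/4)]
4. After y ≤ 12: [(14,12) (14,11/4) (15,3) (16,7/2) (16,12)]
5. Canonical ring: [(14,11/4) (15,3) (16,7/2) (16,12) (14,12)]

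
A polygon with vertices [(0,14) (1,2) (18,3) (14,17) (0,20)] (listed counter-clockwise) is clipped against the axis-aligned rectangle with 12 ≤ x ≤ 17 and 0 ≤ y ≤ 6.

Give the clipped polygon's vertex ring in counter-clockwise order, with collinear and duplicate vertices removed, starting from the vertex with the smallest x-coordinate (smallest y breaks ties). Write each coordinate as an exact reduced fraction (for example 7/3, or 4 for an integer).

Clipped polygon: [(12,45/17) (17,50/17) (17,6) (12,6)]

1. After x ≥ 12: [(12,45/17) (18,3) (14,17) (12,122/7)]
2. After x ≤ 17: [(12,45/17) (17,50/17) (17,13/2) (14,17) (12,122/7)]
3. After y ≥ 0: [(12,45/17) (17,50/17) (17,13/2) (14,17) (12,122/7)]
4. After y ≤ 6: [(12,6) (12,45/17) (17,50/17) (17,6)]
5. Canonical ring: [(12,45/17) (17,50/17) (17,6) (12,6)]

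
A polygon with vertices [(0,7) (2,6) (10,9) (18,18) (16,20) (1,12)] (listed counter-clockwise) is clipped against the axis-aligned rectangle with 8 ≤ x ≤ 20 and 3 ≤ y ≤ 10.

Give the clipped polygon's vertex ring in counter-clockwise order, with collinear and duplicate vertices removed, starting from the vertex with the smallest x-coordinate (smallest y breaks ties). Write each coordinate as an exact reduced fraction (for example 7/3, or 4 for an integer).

Clipped polygon: [(8,33/4) (10,9) (98/9,10) (8,10)]

1. After x ≥ 8: [(8,33/4) (10,9) (18,18) (16,20) (8,236/15)]
2. After x ≤ 20: [(8,33/4) (10,9) (18,18) (16,20) (8,236/15)]
3. After y ≥ 3: [(8,33/4) (10,9) (18,18) (16,20) (8,236/15)]
4. After y ≤ 10: [(8,10) (8,33/4) (10,9) (98/9,10)]
5. Canonical ring: [(8,33/4) (10,9) (98/9,10) (8,10)]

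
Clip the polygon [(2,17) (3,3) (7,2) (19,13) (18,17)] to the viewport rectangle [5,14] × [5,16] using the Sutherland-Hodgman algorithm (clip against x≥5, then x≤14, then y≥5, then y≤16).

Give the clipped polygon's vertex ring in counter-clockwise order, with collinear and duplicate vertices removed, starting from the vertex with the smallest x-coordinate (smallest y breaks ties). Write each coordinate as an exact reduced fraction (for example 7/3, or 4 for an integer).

1. After x ≥ 5: [(5,17) (5,5/2) (7,2) (19,13) (18,17)]
2. After x ≤ 14: [(14,17) (5,17) (5,5/2) (7,2) (14,101/12)]
3. After y ≥ 5: [(14,17) (5,17) (5,5) (113/11,5) (14,101/12)]
4. After y ≤ 16: [(14,16) (5,16) (5,5) (113/11,5) (14,101/12)]
5. Canonical ring: [(5,5) (113/11,5) (14,101/12) (14,16) (5,16)]

Clipped polygon: [(5,5) (113/11,5) (14,101/12) (14,16) (5,16)]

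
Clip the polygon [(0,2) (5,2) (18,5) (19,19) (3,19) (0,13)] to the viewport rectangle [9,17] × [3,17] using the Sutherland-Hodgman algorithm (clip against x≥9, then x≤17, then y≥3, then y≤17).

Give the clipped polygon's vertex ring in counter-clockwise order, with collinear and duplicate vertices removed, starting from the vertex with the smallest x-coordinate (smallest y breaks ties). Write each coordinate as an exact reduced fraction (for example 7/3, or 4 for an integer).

1. After x ≥ 9: [(9,38/13) (18,5) (19,19) (9,19)]
2. After x ≤ 17: [(9,38/13) (17,62/13) (17,19) (9,19)]
3. After y ≥ 3: [(9,3) (28/3,3) (17,62/13) (17,19) (9,19)]
4. After y ≤ 17: [(9,17) (9,3) (28/3,3) (17,62/13) (17,17)]
5. Canonical ring: [(9,3) (28/3,3) (17,62/13) (17,17) (9,17)]

Clipped polygon: [(9,3) (28/3,3) (17,62/13) (17,17) (9,17)]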